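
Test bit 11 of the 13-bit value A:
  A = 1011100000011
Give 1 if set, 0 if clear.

Bit 11 is the 12th from the right.
  1011100000011
   ^
That bit is 0.

Answer: 0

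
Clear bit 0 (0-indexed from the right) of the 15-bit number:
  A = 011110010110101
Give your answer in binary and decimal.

Mask = ~(1 << 0) = 111111111111110
Bit 0 of A is 1, so AND-ing with the mask clears it to 0.
  011110010110101
& 111111111111110
-----------------
  011110010110100

Answer: 011110010110100 (15540)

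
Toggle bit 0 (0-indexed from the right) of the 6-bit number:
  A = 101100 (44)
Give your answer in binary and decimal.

Mask = 1 << 0 = 000001
Bit 0 of A is 0; XOR with the mask flips it to 1.
  101100
^ 000001
--------
  101101

Answer: 101101 (45)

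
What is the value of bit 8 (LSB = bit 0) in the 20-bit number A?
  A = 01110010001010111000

Bit 8 is the 9th from the right.
  01110010001010111000
             ^
That bit is 0.

Answer: 0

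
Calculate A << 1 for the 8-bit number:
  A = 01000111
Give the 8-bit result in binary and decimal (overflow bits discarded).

Shift left by 1: drop the top 1 bit(s), append 1 zero(s) on the right.
  01000111  ->  discard [0], keep [1000111], append 0
= 10001110

Answer: 10001110 (142)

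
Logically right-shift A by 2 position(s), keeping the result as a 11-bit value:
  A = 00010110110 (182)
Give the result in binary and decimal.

Logical shift right by 2: drop the bottom 2 bit(s), prepend 2 zero(s) on the left.
  00010110110  ->  keep [000101101], discard [10], prepend 00
= 00000101101

Answer: 00000101101 (45)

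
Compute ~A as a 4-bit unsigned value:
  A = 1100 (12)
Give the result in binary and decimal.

Flip each bit (0->1, 1->0):
  1100
  0011

Answer: 0011 (3)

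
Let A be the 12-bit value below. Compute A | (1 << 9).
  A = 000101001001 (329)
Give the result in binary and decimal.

Mask = 1 << 9 = 001000000000
Bit 9 of A is 0, so OR-ing with the mask flips it to 1.
  000101001001
| 001000000000
--------------
  001101001001

Answer: 001101001001 (841)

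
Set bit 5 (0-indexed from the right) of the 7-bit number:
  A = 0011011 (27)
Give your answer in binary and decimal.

Mask = 1 << 5 = 0100000
Bit 5 of A is 0, so OR-ing with the mask flips it to 1.
  0011011
| 0100000
---------
  0111011

Answer: 0111011 (59)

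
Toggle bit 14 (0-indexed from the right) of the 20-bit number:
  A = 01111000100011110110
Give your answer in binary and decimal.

Mask = 1 << 14 = 00000100000000000000
Bit 14 of A is 0; XOR with the mask flips it to 1.
  01111000100011110110
^ 00000100000000000000
----------------------
  01111100100011110110

Answer: 01111100100011110110 (510198)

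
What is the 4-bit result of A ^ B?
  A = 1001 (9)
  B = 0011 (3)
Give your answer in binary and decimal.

Apply ^ to each column (1 where bits differ):
  1001
^ 0011
------
  1010

Answer: 1010 (10)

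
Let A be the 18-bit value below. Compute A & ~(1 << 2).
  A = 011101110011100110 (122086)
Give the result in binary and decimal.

Mask = ~(1 << 2) = 111111111111111011
Bit 2 of A is 1, so AND-ing with the mask clears it to 0.
  011101110011100110
& 111111111111111011
--------------------
  011101110011100010

Answer: 011101110011100010 (122082)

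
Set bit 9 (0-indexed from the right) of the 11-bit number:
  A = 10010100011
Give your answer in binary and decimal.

Mask = 1 << 9 = 01000000000
Bit 9 of A is 0, so OR-ing with the mask flips it to 1.
  10010100011
| 01000000000
-------------
  11010100011

Answer: 11010100011 (1699)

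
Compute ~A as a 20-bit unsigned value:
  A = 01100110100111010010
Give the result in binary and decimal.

Flip each bit (0->1, 1->0):
  01100110100111010010
  10011001011000101101

Answer: 10011001011000101101 (628269)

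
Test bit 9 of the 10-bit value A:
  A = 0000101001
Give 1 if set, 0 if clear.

Bit 9 is the 10th from the right.
  0000101001
  ^
That bit is 0.

Answer: 0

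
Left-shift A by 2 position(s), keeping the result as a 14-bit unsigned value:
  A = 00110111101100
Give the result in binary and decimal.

Shift left by 2: drop the top 2 bit(s), append 2 zero(s) on the right.
  00110111101100  ->  discard [00], keep [110111101100], append 00
= 11011110110000

Answer: 11011110110000 (14256)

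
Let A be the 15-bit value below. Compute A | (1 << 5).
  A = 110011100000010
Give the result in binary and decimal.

Mask = 1 << 5 = 000000000100000
Bit 5 of A is 0, so OR-ing with the mask flips it to 1.
  110011100000010
| 000000000100000
-----------------
  110011100100010

Answer: 110011100100010 (26402)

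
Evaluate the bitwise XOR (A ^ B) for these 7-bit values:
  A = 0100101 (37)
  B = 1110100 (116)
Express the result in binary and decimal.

Apply ^ to each column (1 where bits differ):
  0100101
^ 1110100
---------
  1010001

Answer: 1010001 (81)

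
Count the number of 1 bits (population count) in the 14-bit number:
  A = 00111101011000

00111101011000
1-bits at positions (from bit 0 = LSB): 3, 4, 6, 8, 9, 10, 11
Count = 7

Answer: 7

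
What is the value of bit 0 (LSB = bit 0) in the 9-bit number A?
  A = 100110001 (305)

Bit 0 is the 1st from the right.
  100110001
          ^
That bit is 1.

Answer: 1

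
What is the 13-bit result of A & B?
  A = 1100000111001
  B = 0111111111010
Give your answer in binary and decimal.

Apply & to each column (1 only where both bits are 1):
  1100000111001
& 0111111111010
---------------
  0100000111000

Answer: 0100000111000 (2104)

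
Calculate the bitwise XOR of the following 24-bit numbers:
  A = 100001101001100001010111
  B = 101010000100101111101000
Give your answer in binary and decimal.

Apply ^ to each column (1 where bits differ):
  100001101001100001010111
^ 101010000100101111101000
--------------------------
  001011101101001110111111

Answer: 001011101101001110111111 (3068863)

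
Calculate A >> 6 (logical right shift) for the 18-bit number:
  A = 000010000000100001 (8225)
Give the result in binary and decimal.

Logical shift right by 6: drop the bottom 6 bit(s), prepend 6 zero(s) on the left.
  000010000000100001  ->  keep [000010000000], discard [100001], prepend 000000
= 000000000010000000

Answer: 000000000010000000 (128)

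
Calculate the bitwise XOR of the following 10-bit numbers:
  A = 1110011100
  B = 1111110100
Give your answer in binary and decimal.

Apply ^ to each column (1 where bits differ):
  1110011100
^ 1111110100
------------
  0001101000

Answer: 0001101000 (104)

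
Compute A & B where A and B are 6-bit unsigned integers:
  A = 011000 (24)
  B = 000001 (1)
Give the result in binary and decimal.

Apply & to each column (1 only where both bits are 1):
  011000
& 000001
--------
  000000

Answer: 000000 (0)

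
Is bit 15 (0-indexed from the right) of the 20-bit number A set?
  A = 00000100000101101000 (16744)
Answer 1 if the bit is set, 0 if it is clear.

Bit 15 is the 16th from the right.
  00000100000101101000
      ^
That bit is 0.

Answer: 0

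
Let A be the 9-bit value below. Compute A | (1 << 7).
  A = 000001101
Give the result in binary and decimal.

Mask = 1 << 7 = 010000000
Bit 7 of A is 0, so OR-ing with the mask flips it to 1.
  000001101
| 010000000
-----------
  010001101

Answer: 010001101 (141)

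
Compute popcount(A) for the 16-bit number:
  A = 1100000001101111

1100000001101111
1-bits at positions (from bit 0 = LSB): 0, 1, 2, 3, 5, 6, 14, 15
Count = 8

Answer: 8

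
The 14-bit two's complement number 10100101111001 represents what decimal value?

MSB is 1, so the value is negative. Find the magnitude:
1. Invert bits:  01011010000110
2. Add 1:        01011010000111  = 5767
3. Apply sign:   -5767

Answer: -5767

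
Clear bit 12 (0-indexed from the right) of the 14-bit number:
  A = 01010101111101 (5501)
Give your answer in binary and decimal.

Mask = ~(1 << 12) = 10111111111111
Bit 12 of A is 1, so AND-ing with the mask clears it to 0.
  01010101111101
& 10111111111111
----------------
  00010101111101

Answer: 00010101111101 (1405)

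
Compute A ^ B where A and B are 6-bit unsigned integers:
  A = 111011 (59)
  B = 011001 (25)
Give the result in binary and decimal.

Apply ^ to each column (1 where bits differ):
  111011
^ 011001
--------
  100010

Answer: 100010 (34)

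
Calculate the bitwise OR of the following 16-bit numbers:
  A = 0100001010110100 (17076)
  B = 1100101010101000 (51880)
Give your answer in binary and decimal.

Apply | to each column (1 where either bit is 1):
  0100001010110100
| 1100101010101000
------------------
  1100101010111100

Answer: 1100101010111100 (51900)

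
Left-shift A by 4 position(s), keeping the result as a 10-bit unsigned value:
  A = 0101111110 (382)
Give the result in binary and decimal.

Shift left by 4: drop the top 4 bit(s), append 4 zero(s) on the right.
  0101111110  ->  discard [0101], keep [111110], append 0000
= 1111100000

Answer: 1111100000 (992)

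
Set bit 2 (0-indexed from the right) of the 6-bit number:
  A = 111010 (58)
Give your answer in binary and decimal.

Mask = 1 << 2 = 000100
Bit 2 of A is 0, so OR-ing with the mask flips it to 1.
  111010
| 000100
--------
  111110

Answer: 111110 (62)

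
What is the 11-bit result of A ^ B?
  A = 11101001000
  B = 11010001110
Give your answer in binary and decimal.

Apply ^ to each column (1 where bits differ):
  11101001000
^ 11010001110
-------------
  00111000110

Answer: 00111000110 (454)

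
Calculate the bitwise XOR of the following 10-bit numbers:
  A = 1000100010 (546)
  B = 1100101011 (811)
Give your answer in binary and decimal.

Apply ^ to each column (1 where bits differ):
  1000100010
^ 1100101011
------------
  0100001001

Answer: 0100001001 (265)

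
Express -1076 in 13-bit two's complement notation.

1. Binary of +1076:  0010000110100
2. Invert bits:     1101111001011
3. Add 1:           1101111001100

Answer: 1101111001100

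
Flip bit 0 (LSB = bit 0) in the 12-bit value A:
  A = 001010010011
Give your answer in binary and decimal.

Mask = 1 << 0 = 000000000001
Bit 0 of A is 1; XOR with the mask flips it to 0.
  001010010011
^ 000000000001
--------------
  001010010010

Answer: 001010010010 (658)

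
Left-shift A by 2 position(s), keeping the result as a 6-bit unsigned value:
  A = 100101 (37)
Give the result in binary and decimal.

Shift left by 2: drop the top 2 bit(s), append 2 zero(s) on the right.
  100101  ->  discard [10], keep [0101], append 00
= 010100

Answer: 010100 (20)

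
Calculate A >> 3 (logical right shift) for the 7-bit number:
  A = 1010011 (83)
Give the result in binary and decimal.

Logical shift right by 3: drop the bottom 3 bit(s), prepend 3 zero(s) on the left.
  1010011  ->  keep [1010], discard [011], prepend 000
= 0001010

Answer: 0001010 (10)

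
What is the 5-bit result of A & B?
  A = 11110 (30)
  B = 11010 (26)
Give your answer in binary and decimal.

Apply & to each column (1 only where both bits are 1):
  11110
& 11010
-------
  11010

Answer: 11010 (26)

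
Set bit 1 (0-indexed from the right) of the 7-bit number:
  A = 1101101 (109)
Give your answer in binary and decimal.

Mask = 1 << 1 = 0000010
Bit 1 of A is 0, so OR-ing with the mask flips it to 1.
  1101101
| 0000010
---------
  1101111

Answer: 1101111 (111)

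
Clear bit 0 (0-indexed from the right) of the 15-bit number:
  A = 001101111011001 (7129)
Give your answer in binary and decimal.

Mask = ~(1 << 0) = 111111111111110
Bit 0 of A is 1, so AND-ing with the mask clears it to 0.
  001101111011001
& 111111111111110
-----------------
  001101111011000

Answer: 001101111011000 (7128)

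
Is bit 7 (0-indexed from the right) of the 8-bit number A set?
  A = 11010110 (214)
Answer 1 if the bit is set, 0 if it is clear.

Bit 7 is the 8th from the right.
  11010110
  ^
That bit is 1.

Answer: 1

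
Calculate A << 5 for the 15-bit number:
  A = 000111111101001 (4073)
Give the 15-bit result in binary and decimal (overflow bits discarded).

Shift left by 5: drop the top 5 bit(s), append 5 zero(s) on the right.
  000111111101001  ->  discard [00011], keep [1111101001], append 00000
= 111110100100000

Answer: 111110100100000 (32032)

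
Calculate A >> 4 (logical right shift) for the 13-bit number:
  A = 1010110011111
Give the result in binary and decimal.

Logical shift right by 4: drop the bottom 4 bit(s), prepend 4 zero(s) on the left.
  1010110011111  ->  keep [101011001], discard [1111], prepend 0000
= 0000101011001

Answer: 0000101011001 (345)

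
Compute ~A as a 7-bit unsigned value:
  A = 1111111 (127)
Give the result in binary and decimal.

Flip each bit (0->1, 1->0):
  1111111
  0000000

Answer: 0000000 (0)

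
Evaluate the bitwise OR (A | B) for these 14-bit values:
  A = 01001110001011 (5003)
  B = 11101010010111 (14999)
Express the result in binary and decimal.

Apply | to each column (1 where either bit is 1):
  01001110001011
| 11101010010111
----------------
  11101110011111

Answer: 11101110011111 (15263)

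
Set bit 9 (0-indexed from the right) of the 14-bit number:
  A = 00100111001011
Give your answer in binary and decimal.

Mask = 1 << 9 = 00001000000000
Bit 9 of A is 0, so OR-ing with the mask flips it to 1.
  00100111001011
| 00001000000000
----------------
  00101111001011

Answer: 00101111001011 (3019)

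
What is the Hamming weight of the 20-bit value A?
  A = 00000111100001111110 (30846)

00000111100001111110
1-bits at positions (from bit 0 = LSB): 1, 2, 3, 4, 5, 6, 11, 12, 13, 14
Count = 10

Answer: 10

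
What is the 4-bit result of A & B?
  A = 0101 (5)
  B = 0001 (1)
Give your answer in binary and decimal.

Apply & to each column (1 only where both bits are 1):
  0101
& 0001
------
  0001

Answer: 0001 (1)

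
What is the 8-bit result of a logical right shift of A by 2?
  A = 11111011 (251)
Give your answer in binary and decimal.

Logical shift right by 2: drop the bottom 2 bit(s), prepend 2 zero(s) on the left.
  11111011  ->  keep [111110], discard [11], prepend 00
= 00111110

Answer: 00111110 (62)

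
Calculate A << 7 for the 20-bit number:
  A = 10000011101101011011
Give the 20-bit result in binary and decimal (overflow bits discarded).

Shift left by 7: drop the top 7 bit(s), append 7 zero(s) on the right.
  10000011101101011011  ->  discard [1000001], keep [1101101011011], append 0000000
= 11011010110110000000

Answer: 11011010110110000000 (896384)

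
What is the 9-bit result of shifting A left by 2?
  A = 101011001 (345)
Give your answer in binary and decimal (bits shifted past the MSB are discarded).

Shift left by 2: drop the top 2 bit(s), append 2 zero(s) on the right.
  101011001  ->  discard [10], keep [1011001], append 00
= 101100100

Answer: 101100100 (356)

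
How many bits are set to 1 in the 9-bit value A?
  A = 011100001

011100001
1-bits at positions (from bit 0 = LSB): 0, 5, 6, 7
Count = 4

Answer: 4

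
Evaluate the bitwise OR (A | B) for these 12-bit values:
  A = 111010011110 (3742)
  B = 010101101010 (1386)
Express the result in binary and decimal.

Apply | to each column (1 where either bit is 1):
  111010011110
| 010101101010
--------------
  111111111110

Answer: 111111111110 (4094)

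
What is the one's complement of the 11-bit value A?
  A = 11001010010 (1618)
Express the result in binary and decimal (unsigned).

Flip each bit (0->1, 1->0):
  11001010010
  00110101101

Answer: 00110101101 (429)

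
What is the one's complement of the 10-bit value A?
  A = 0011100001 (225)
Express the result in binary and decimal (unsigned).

Flip each bit (0->1, 1->0):
  0011100001
  1100011110

Answer: 1100011110 (798)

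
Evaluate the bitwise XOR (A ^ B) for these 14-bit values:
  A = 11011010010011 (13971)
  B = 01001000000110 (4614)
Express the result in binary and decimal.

Apply ^ to each column (1 where bits differ):
  11011010010011
^ 01001000000110
----------------
  10010010010101

Answer: 10010010010101 (9365)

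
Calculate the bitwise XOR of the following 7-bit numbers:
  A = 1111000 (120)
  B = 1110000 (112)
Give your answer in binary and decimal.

Apply ^ to each column (1 where bits differ):
  1111000
^ 1110000
---------
  0001000

Answer: 0001000 (8)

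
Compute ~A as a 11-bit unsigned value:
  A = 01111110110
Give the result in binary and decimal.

Flip each bit (0->1, 1->0):
  01111110110
  10000001001

Answer: 10000001001 (1033)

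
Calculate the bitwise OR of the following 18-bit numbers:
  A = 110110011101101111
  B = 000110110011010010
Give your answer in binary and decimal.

Apply | to each column (1 where either bit is 1):
  110110011101101111
| 000110110011010010
--------------------
  110110111111111111

Answer: 110110111111111111 (225279)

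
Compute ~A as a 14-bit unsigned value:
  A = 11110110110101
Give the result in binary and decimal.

Flip each bit (0->1, 1->0):
  11110110110101
  00001001001010

Answer: 00001001001010 (586)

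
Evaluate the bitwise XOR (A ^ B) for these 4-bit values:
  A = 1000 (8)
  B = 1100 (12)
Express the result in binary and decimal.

Apply ^ to each column (1 where bits differ):
  1000
^ 1100
------
  0100

Answer: 0100 (4)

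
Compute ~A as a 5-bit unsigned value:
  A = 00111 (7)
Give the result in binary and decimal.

Flip each bit (0->1, 1->0):
  00111
  11000

Answer: 11000 (24)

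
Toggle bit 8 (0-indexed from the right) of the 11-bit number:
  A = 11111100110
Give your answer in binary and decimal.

Mask = 1 << 8 = 00100000000
Bit 8 of A is 1; XOR with the mask flips it to 0.
  11111100110
^ 00100000000
-------------
  11011100110

Answer: 11011100110 (1766)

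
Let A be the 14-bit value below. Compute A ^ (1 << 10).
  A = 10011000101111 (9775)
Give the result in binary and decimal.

Mask = 1 << 10 = 00010000000000
Bit 10 of A is 1; XOR with the mask flips it to 0.
  10011000101111
^ 00010000000000
----------------
  10001000101111

Answer: 10001000101111 (8751)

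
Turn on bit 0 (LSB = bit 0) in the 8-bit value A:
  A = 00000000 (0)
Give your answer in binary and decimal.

Mask = 1 << 0 = 00000001
Bit 0 of A is 0, so OR-ing with the mask flips it to 1.
  00000000
| 00000001
----------
  00000001

Answer: 00000001 (1)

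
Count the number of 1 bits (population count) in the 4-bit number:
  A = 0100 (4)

0100
1-bits at positions (from bit 0 = LSB): 2
Count = 1

Answer: 1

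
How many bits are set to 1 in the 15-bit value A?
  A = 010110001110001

010110001110001
1-bits at positions (from bit 0 = LSB): 0, 4, 5, 6, 10, 11, 13
Count = 7

Answer: 7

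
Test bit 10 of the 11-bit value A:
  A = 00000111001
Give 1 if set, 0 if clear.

Bit 10 is the 11th from the right.
  00000111001
  ^
That bit is 0.

Answer: 0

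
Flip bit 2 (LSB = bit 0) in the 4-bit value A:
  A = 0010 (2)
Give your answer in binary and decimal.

Mask = 1 << 2 = 0100
Bit 2 of A is 0; XOR with the mask flips it to 1.
  0010
^ 0100
------
  0110

Answer: 0110 (6)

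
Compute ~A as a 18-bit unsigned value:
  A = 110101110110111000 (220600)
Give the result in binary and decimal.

Flip each bit (0->1, 1->0):
  110101110110111000
  001010001001000111

Answer: 001010001001000111 (41543)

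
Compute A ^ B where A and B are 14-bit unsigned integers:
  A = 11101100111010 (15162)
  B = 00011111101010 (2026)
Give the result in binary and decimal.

Apply ^ to each column (1 where bits differ):
  11101100111010
^ 00011111101010
----------------
  11110011010000

Answer: 11110011010000 (15568)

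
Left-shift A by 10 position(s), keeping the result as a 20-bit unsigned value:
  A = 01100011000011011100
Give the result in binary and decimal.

Shift left by 10: drop the top 10 bit(s), append 10 zero(s) on the right.
  01100011000011011100  ->  discard [0110001100], keep [0011011100], append 0000000000
= 00110111000000000000

Answer: 00110111000000000000 (225280)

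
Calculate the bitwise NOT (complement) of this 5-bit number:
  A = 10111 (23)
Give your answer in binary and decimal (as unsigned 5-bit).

Flip each bit (0->1, 1->0):
  10111
  01000

Answer: 01000 (8)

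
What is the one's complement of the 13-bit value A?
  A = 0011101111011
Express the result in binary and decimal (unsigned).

Flip each bit (0->1, 1->0):
  0011101111011
  1100010000100

Answer: 1100010000100 (6276)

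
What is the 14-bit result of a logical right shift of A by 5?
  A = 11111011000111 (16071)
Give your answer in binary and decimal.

Logical shift right by 5: drop the bottom 5 bit(s), prepend 5 zero(s) on the left.
  11111011000111  ->  keep [111110110], discard [00111], prepend 00000
= 00000111110110

Answer: 00000111110110 (502)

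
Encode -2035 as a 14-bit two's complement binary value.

1. Binary of +2035:  00011111110011
2. Invert bits:     11100000001100
3. Add 1:           11100000001101

Answer: 11100000001101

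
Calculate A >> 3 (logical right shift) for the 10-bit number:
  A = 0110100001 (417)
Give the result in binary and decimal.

Logical shift right by 3: drop the bottom 3 bit(s), prepend 3 zero(s) on the left.
  0110100001  ->  keep [0110100], discard [001], prepend 000
= 0000110100

Answer: 0000110100 (52)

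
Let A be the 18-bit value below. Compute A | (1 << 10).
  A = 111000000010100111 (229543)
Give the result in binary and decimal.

Mask = 1 << 10 = 000000010000000000
Bit 10 of A is 0, so OR-ing with the mask flips it to 1.
  111000000010100111
| 000000010000000000
--------------------
  111000010010100111

Answer: 111000010010100111 (230567)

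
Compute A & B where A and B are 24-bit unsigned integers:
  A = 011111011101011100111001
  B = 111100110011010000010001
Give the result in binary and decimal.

Apply & to each column (1 only where both bits are 1):
  011111011101011100111001
& 111100110011010000010001
--------------------------
  011100010001010000010001

Answer: 011100010001010000010001 (7410705)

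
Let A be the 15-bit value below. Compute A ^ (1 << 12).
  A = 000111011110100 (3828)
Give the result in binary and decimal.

Mask = 1 << 12 = 001000000000000
Bit 12 of A is 0; XOR with the mask flips it to 1.
  000111011110100
^ 001000000000000
-----------------
  001111011110100

Answer: 001111011110100 (7924)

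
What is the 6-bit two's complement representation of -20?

1. Binary of +20:  010100
2. Invert bits:     101011
3. Add 1:           101100

Answer: 101100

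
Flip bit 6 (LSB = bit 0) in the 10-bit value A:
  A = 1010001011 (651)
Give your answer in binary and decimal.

Mask = 1 << 6 = 0001000000
Bit 6 of A is 0; XOR with the mask flips it to 1.
  1010001011
^ 0001000000
------------
  1011001011

Answer: 1011001011 (715)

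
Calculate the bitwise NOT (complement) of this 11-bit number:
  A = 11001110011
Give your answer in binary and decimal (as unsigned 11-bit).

Flip each bit (0->1, 1->0):
  11001110011
  00110001100

Answer: 00110001100 (396)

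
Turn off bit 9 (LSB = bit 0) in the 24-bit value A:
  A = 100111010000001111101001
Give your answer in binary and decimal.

Mask = ~(1 << 9) = 111111111111110111111111
Bit 9 of A is 1, so AND-ing with the mask clears it to 0.
  100111010000001111101001
& 111111111111110111111111
--------------------------
  100111010000000111101001

Answer: 100111010000000111101001 (10289641)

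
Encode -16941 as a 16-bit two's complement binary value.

1. Binary of +16941:  0100001000101101
2. Invert bits:     1011110111010010
3. Add 1:           1011110111010011

Answer: 1011110111010011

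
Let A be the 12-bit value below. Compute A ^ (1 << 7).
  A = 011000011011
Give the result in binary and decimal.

Mask = 1 << 7 = 000010000000
Bit 7 of A is 0; XOR with the mask flips it to 1.
  011000011011
^ 000010000000
--------------
  011010011011

Answer: 011010011011 (1691)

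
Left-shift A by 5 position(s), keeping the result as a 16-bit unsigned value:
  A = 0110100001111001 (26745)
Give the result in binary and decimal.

Shift left by 5: drop the top 5 bit(s), append 5 zero(s) on the right.
  0110100001111001  ->  discard [01101], keep [00001111001], append 00000
= 0000111100100000

Answer: 0000111100100000 (3872)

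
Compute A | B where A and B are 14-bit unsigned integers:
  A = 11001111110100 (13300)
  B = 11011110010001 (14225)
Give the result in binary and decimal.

Apply | to each column (1 where either bit is 1):
  11001111110100
| 11011110010001
----------------
  11011111110101

Answer: 11011111110101 (14325)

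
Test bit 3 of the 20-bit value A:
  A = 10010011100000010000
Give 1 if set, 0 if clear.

Bit 3 is the 4th from the right.
  10010011100000010000
                  ^
That bit is 0.

Answer: 0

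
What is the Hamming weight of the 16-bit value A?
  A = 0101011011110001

0101011011110001
1-bits at positions (from bit 0 = LSB): 0, 4, 5, 6, 7, 9, 10, 12, 14
Count = 9

Answer: 9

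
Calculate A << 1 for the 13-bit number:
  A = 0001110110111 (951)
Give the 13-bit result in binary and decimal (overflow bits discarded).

Shift left by 1: drop the top 1 bit(s), append 1 zero(s) on the right.
  0001110110111  ->  discard [0], keep [001110110111], append 0
= 0011101101110

Answer: 0011101101110 (1902)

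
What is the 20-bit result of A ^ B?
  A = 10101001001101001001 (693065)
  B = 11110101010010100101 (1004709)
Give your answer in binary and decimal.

Apply ^ to each column (1 where bits differ):
  10101001001101001001
^ 11110101010010100101
----------------------
  01011100011111101100

Answer: 01011100011111101100 (378860)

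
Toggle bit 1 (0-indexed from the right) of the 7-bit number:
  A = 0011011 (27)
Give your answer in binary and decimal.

Mask = 1 << 1 = 0000010
Bit 1 of A is 1; XOR with the mask flips it to 0.
  0011011
^ 0000010
---------
  0011001

Answer: 0011001 (25)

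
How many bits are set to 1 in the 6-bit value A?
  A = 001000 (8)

001000
1-bits at positions (from bit 0 = LSB): 3
Count = 1

Answer: 1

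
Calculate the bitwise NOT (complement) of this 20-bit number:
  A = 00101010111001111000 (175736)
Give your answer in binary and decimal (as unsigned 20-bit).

Flip each bit (0->1, 1->0):
  00101010111001111000
  11010101000110000111

Answer: 11010101000110000111 (872839)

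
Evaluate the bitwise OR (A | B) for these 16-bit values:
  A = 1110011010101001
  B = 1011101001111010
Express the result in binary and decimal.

Apply | to each column (1 where either bit is 1):
  1110011010101001
| 1011101001111010
------------------
  1111111011111011

Answer: 1111111011111011 (65275)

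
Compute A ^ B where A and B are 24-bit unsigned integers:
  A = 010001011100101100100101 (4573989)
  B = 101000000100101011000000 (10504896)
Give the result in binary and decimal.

Apply ^ to each column (1 where bits differ):
  010001011100101100100101
^ 101000000100101011000000
--------------------------
  111001011000000111100101

Answer: 111001011000000111100101 (15040997)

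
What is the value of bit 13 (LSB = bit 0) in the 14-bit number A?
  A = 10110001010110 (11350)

Bit 13 is the 14th from the right.
  10110001010110
  ^
That bit is 1.

Answer: 1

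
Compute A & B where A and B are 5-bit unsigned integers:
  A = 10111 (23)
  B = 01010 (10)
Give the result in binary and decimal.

Apply & to each column (1 only where both bits are 1):
  10111
& 01010
-------
  00010

Answer: 00010 (2)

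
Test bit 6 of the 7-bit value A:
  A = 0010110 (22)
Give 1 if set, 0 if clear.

Bit 6 is the 7th from the right.
  0010110
  ^
That bit is 0.

Answer: 0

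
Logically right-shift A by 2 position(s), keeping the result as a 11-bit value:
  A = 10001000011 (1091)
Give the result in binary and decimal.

Logical shift right by 2: drop the bottom 2 bit(s), prepend 2 zero(s) on the left.
  10001000011  ->  keep [100010000], discard [11], prepend 00
= 00100010000

Answer: 00100010000 (272)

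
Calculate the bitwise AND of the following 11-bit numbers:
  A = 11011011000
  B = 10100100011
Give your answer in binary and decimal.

Apply & to each column (1 only where both bits are 1):
  11011011000
& 10100100011
-------------
  10000000000

Answer: 10000000000 (1024)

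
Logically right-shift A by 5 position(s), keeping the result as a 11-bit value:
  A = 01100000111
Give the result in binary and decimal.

Logical shift right by 5: drop the bottom 5 bit(s), prepend 5 zero(s) on the left.
  01100000111  ->  keep [011000], discard [00111], prepend 00000
= 00000011000

Answer: 00000011000 (24)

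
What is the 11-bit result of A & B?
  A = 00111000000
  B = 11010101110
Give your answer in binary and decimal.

Apply & to each column (1 only where both bits are 1):
  00111000000
& 11010101110
-------------
  00010000000

Answer: 00010000000 (128)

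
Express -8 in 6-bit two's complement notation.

1. Binary of +8:  001000
2. Invert bits:     110111
3. Add 1:           111000

Answer: 111000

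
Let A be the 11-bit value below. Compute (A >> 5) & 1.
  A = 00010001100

Bit 5 is the 6th from the right.
  00010001100
       ^
That bit is 0.

Answer: 0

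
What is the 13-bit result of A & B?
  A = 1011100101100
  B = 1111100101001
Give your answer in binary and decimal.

Apply & to each column (1 only where both bits are 1):
  1011100101100
& 1111100101001
---------------
  1011100101000

Answer: 1011100101000 (5928)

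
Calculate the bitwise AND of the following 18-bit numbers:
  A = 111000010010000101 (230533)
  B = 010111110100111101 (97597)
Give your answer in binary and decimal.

Apply & to each column (1 only where both bits are 1):
  111000010010000101
& 010111110100111101
--------------------
  010000010000000101

Answer: 010000010000000101 (66565)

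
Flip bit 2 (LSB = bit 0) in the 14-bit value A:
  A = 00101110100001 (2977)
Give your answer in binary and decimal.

Mask = 1 << 2 = 00000000000100
Bit 2 of A is 0; XOR with the mask flips it to 1.
  00101110100001
^ 00000000000100
----------------
  00101110100101

Answer: 00101110100101 (2981)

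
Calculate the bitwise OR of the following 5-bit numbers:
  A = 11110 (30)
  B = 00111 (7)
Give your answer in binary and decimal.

Apply | to each column (1 where either bit is 1):
  11110
| 00111
-------
  11111

Answer: 11111 (31)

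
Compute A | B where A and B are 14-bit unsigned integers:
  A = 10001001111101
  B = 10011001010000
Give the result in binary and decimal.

Apply | to each column (1 where either bit is 1):
  10001001111101
| 10011001010000
----------------
  10011001111101

Answer: 10011001111101 (9853)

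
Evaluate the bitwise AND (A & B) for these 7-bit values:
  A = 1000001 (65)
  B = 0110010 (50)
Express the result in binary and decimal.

Apply & to each column (1 only where both bits are 1):
  1000001
& 0110010
---------
  0000000

Answer: 0000000 (0)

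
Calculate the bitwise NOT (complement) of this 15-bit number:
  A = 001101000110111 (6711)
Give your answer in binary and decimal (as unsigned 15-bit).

Flip each bit (0->1, 1->0):
  001101000110111
  110010111001000

Answer: 110010111001000 (26056)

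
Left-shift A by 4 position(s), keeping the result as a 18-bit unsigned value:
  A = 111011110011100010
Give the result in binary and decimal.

Shift left by 4: drop the top 4 bit(s), append 4 zero(s) on the right.
  111011110011100010  ->  discard [1110], keep [11110011100010], append 0000
= 111100111000100000

Answer: 111100111000100000 (249376)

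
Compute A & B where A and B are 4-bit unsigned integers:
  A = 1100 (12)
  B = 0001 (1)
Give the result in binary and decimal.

Apply & to each column (1 only where both bits are 1):
  1100
& 0001
------
  0000

Answer: 0000 (0)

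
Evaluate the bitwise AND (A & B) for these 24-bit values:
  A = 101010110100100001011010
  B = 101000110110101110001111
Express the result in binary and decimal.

Apply & to each column (1 only where both bits are 1):
  101010110100100001011010
& 101000110110101110001111
--------------------------
  101000110100100000001010

Answer: 101000110100100000001010 (10700810)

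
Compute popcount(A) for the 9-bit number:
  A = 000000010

000000010
1-bits at positions (from bit 0 = LSB): 1
Count = 1

Answer: 1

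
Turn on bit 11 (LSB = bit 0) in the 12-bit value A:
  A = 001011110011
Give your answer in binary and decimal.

Mask = 1 << 11 = 100000000000
Bit 11 of A is 0, so OR-ing with the mask flips it to 1.
  001011110011
| 100000000000
--------------
  101011110011

Answer: 101011110011 (2803)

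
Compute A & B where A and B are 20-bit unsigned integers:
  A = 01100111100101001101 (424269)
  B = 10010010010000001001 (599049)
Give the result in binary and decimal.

Apply & to each column (1 only where both bits are 1):
  01100111100101001101
& 10010010010000001001
----------------------
  00000010000000001001

Answer: 00000010000000001001 (8201)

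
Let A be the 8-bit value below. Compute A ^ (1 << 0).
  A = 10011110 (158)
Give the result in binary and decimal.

Mask = 1 << 0 = 00000001
Bit 0 of A is 0; XOR with the mask flips it to 1.
  10011110
^ 00000001
----------
  10011111

Answer: 10011111 (159)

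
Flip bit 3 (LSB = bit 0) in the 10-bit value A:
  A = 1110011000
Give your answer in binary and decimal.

Mask = 1 << 3 = 0000001000
Bit 3 of A is 1; XOR with the mask flips it to 0.
  1110011000
^ 0000001000
------------
  1110010000

Answer: 1110010000 (912)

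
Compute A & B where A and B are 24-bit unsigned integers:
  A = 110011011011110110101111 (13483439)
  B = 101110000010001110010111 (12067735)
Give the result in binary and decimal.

Apply & to each column (1 only where both bits are 1):
  110011011011110110101111
& 101110000010001110010111
--------------------------
  100010000010000110000111

Answer: 100010000010000110000111 (8921479)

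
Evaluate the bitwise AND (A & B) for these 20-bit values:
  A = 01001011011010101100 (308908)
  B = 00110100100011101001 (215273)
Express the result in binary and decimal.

Apply & to each column (1 only where both bits are 1):
  01001011011010101100
& 00110100100011101001
----------------------
  00000000000010101000

Answer: 00000000000010101000 (168)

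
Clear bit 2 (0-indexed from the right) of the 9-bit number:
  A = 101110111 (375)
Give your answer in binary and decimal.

Mask = ~(1 << 2) = 111111011
Bit 2 of A is 1, so AND-ing with the mask clears it to 0.
  101110111
& 111111011
-----------
  101110011

Answer: 101110011 (371)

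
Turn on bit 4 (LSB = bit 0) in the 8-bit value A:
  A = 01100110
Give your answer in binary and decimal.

Mask = 1 << 4 = 00010000
Bit 4 of A is 0, so OR-ing with the mask flips it to 1.
  01100110
| 00010000
----------
  01110110

Answer: 01110110 (118)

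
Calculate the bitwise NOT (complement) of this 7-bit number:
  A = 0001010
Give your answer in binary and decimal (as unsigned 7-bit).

Flip each bit (0->1, 1->0):
  0001010
  1110101

Answer: 1110101 (117)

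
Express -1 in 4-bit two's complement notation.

1. Binary of +1:  0001
2. Invert bits:     1110
3. Add 1:           1111

Answer: 1111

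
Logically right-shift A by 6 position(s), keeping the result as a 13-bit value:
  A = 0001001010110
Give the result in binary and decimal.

Logical shift right by 6: drop the bottom 6 bit(s), prepend 6 zero(s) on the left.
  0001001010110  ->  keep [0001001], discard [010110], prepend 000000
= 0000000001001

Answer: 0000000001001 (9)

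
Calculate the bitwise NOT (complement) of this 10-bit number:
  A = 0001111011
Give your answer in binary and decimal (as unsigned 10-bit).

Flip each bit (0->1, 1->0):
  0001111011
  1110000100

Answer: 1110000100 (900)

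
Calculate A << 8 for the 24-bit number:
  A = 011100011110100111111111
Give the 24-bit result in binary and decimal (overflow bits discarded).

Shift left by 8: drop the top 8 bit(s), append 8 zero(s) on the right.
  011100011110100111111111  ->  discard [01110001], keep [1110100111111111], append 00000000
= 111010011111111100000000

Answer: 111010011111111100000000 (15335168)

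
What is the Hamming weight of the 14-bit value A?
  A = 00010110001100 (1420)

00010110001100
1-bits at positions (from bit 0 = LSB): 2, 3, 7, 8, 10
Count = 5

Answer: 5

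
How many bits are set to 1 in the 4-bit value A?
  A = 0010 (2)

0010
1-bits at positions (from bit 0 = LSB): 1
Count = 1

Answer: 1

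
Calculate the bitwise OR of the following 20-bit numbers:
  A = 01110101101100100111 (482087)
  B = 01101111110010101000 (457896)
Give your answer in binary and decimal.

Apply | to each column (1 where either bit is 1):
  01110101101100100111
| 01101111110010101000
----------------------
  01111111111110101111

Answer: 01111111111110101111 (524207)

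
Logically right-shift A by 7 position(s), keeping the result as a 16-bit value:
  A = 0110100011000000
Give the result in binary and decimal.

Logical shift right by 7: drop the bottom 7 bit(s), prepend 7 zero(s) on the left.
  0110100011000000  ->  keep [011010001], discard [1000000], prepend 0000000
= 0000000011010001

Answer: 0000000011010001 (209)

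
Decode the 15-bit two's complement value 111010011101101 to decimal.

MSB is 1, so the value is negative. Find the magnitude:
1. Invert bits:  000101100010010
2. Add 1:        000101100010011  = 2835
3. Apply sign:   -2835

Answer: -2835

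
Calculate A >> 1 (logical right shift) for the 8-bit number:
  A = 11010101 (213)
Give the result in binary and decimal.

Logical shift right by 1: drop the bottom 1 bit(s), prepend 1 zero(s) on the left.
  11010101  ->  keep [1101010], discard [1], prepend 0
= 01101010

Answer: 01101010 (106)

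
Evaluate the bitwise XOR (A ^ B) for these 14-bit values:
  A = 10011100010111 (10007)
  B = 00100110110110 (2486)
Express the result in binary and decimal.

Apply ^ to each column (1 where bits differ):
  10011100010111
^ 00100110110110
----------------
  10111010100001

Answer: 10111010100001 (11937)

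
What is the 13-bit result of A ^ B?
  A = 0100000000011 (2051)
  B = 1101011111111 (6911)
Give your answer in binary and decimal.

Apply ^ to each column (1 where bits differ):
  0100000000011
^ 1101011111111
---------------
  1001011111100

Answer: 1001011111100 (4860)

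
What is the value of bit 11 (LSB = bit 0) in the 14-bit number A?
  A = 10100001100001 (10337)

Bit 11 is the 12th from the right.
  10100001100001
    ^
That bit is 1.

Answer: 1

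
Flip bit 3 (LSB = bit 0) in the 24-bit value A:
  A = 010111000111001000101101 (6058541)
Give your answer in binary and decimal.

Mask = 1 << 3 = 000000000000000000001000
Bit 3 of A is 1; XOR with the mask flips it to 0.
  010111000111001000101101
^ 000000000000000000001000
--------------------------
  010111000111001000100101

Answer: 010111000111001000100101 (6058533)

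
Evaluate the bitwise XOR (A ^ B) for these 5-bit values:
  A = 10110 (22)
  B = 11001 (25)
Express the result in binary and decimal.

Apply ^ to each column (1 where bits differ):
  10110
^ 11001
-------
  01111

Answer: 01111 (15)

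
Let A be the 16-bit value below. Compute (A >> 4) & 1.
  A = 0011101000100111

Bit 4 is the 5th from the right.
  0011101000100111
             ^
That bit is 0.

Answer: 0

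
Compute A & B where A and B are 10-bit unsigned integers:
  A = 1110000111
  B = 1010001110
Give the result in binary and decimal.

Apply & to each column (1 only where both bits are 1):
  1110000111
& 1010001110
------------
  1010000110

Answer: 1010000110 (646)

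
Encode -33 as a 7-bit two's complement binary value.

1. Binary of +33:  0100001
2. Invert bits:     1011110
3. Add 1:           1011111

Answer: 1011111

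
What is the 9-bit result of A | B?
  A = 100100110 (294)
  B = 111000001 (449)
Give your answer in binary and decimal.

Apply | to each column (1 where either bit is 1):
  100100110
| 111000001
-----------
  111100111

Answer: 111100111 (487)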